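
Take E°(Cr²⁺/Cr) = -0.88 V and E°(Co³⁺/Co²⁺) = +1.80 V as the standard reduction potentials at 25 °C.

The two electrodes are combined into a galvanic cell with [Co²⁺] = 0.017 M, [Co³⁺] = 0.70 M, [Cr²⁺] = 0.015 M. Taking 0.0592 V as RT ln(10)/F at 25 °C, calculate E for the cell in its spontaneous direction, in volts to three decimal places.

Co³⁺/Co²⁺ is the cathode (higher E°), Cr²⁺/Cr the anode: E°cell = +1.80 − (-0.88) = +2.68 V, n = 2.
Overall: 2 Co³⁺(aq) + Cr(s) → 2 Co²⁺(aq) + Cr²⁺(aq)
Q = [Co²⁺]^2·[Cr²⁺] / ([Co³⁺]^2); log Q = -5.053.
E = E° − (0.0592/n) log Q = +2.68 − (0.0592/2)(-5.053) = +2.830 V.

+2.830 V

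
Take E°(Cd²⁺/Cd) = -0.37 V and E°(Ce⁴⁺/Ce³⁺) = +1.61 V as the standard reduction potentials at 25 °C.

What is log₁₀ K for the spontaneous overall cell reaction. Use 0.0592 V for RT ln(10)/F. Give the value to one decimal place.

Cathode: Ce⁴⁺/Ce³⁺; anode: Cd²⁺/Cd. E°cell = +1.98 V, n = 2.
log K = nE°cell / 0.0592 = (2)(+1.98) / 0.0592 = 66.9.

66.9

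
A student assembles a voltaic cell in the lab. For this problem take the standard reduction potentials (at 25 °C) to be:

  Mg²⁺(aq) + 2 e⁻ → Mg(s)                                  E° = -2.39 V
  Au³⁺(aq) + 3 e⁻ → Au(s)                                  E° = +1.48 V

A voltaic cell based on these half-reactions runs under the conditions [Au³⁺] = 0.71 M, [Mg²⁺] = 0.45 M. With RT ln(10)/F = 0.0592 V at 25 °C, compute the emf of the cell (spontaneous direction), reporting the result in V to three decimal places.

Au³⁺/Au is the cathode (higher E°), Mg²⁺/Mg the anode: E°cell = +1.48 − (-2.39) = +3.87 V, n = 6.
Overall: 2 Au³⁺(aq) + 3 Mg(s) → 2 Au(s) + 3 Mg²⁺(aq)
Q = [Mg²⁺]^3 / ([Au³⁺]^2); log Q = -0.743.
E = E° − (0.0592/n) log Q = +3.87 − (0.0592/6)(-0.743) = +3.877 V.

+3.877 V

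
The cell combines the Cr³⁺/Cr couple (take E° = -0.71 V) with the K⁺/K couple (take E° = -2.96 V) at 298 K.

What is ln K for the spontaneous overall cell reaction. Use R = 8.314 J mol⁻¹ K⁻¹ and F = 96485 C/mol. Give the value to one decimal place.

Cathode: Cr³⁺/Cr; anode: K⁺/K. E°cell = (-0.71) − (-2.96) = +2.25 V, with n = 3.
ΔG° = −nFE° = −RT ln K, so ln K = nFE°/(RT) = (3)(96485)(+2.25) / ((8.314)(298)) = 262.868.

262.9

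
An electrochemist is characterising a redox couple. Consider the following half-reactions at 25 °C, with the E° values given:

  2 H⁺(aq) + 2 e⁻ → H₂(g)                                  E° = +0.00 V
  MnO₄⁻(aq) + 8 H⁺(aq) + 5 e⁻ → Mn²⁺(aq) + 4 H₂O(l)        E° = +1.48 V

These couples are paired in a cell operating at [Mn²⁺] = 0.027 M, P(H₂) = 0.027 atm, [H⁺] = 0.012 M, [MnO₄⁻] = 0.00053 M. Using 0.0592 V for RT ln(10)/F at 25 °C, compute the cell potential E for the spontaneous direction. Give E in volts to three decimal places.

+1.345 V

MnO₄⁻/Mn²⁺ is the cathode (higher E°), H⁺/H₂ the anode: E°cell = +1.48 − (+0.00) = +1.48 V, n = 10.
Overall: 2 MnO₄⁻(aq) + 6 H⁺(aq) + 5 H₂(g) → 2 Mn²⁺(aq) + 8 H₂O(l)
Q = [Mn²⁺]^2 / ([MnO₄⁻]^2·[H⁺]^6·P(H₂)^5); log Q = 22.782.
E = E° − (0.0592/n) log Q = +1.48 − (0.0592/10)(22.782) = +1.345 V.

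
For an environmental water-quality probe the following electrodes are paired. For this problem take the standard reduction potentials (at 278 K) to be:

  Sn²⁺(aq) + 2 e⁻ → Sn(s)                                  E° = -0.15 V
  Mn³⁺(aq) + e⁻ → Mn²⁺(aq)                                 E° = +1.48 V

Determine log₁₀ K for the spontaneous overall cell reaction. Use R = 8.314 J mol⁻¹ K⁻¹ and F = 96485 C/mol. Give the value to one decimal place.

Cathode: Mn³⁺/Mn²⁺; anode: Sn²⁺/Sn. E°cell = (+1.48) − (-0.15) = +1.63 V, with n = 2.
ΔG° = −nFE° = −RT ln K, so ln K = nFE°/(RT) = (2)(96485)(+1.63) / ((8.314)(278)) = 136.089.
log₁₀ K = 136.089 / ln 10 = 59.1.

59.1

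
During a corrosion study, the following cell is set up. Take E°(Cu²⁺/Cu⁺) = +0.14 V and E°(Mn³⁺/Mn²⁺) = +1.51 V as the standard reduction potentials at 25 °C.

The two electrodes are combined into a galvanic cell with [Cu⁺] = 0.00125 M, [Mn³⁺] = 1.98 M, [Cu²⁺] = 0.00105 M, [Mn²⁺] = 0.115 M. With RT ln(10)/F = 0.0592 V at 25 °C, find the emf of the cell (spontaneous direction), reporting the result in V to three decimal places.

+1.448 V

Mn³⁺/Mn²⁺ is the cathode (higher E°), Cu²⁺/Cu⁺ the anode: E°cell = +1.51 − (+0.14) = +1.37 V, n = 1.
Overall: Mn³⁺(aq) + Cu⁺(aq) → Mn²⁺(aq) + Cu²⁺(aq)
Q = [Mn²⁺]·[Cu²⁺] / ([Mn³⁺]·[Cu⁺]); log Q = -1.312.
E = E° − (0.0592/n) log Q = +1.37 − (0.0592/1)(-1.312) = +1.448 V.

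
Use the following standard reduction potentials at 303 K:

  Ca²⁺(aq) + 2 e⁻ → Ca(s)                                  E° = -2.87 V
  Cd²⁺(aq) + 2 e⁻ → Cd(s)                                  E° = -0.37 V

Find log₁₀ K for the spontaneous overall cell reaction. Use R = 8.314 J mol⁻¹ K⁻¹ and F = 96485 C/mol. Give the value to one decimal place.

83.2

Cathode: Cd²⁺/Cd; anode: Ca²⁺/Ca. E°cell = (-0.37) − (-2.87) = +2.50 V, with n = 2.
ΔG° = −nFE° = −RT ln K, so ln K = nFE°/(RT) = (2)(96485)(+2.50) / ((8.314)(303)) = 191.504.
log₁₀ K = 191.504 / ln 10 = 83.2.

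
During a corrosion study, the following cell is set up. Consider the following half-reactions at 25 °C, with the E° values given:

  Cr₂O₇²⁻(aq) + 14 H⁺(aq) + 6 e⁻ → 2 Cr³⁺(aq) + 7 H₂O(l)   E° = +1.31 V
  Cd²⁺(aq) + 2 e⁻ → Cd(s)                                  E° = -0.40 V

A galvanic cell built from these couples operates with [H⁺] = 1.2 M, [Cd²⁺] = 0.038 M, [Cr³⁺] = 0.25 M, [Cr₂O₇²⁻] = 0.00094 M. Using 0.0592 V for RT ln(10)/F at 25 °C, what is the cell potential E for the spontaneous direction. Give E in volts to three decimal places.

Cr₂O₇²⁻/Cr³⁺ is the cathode (higher E°), Cd²⁺/Cd the anode: E°cell = +1.31 − (-0.40) = +1.71 V, n = 6.
Overall: Cr₂O₇²⁻(aq) + 14 H⁺(aq) + 3 Cd(s) → 2 Cr³⁺(aq) + 7 H₂O(l) + 3 Cd²⁺(aq)
Q = [Cr³⁺]^2·[Cd²⁺]^3 / ([Cr₂O₇²⁻]·[H⁺]^14); log Q = -3.546.
E = E° − (0.0592/n) log Q = +1.71 − (0.0592/6)(-3.546) = +1.745 V.

+1.745 V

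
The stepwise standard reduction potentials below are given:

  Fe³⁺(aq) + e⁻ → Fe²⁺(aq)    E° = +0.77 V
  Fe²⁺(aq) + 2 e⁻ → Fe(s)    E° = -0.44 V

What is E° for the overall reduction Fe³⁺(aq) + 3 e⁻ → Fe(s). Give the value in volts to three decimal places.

Adding the free-energy changes (−nFE°) of the two steps gives −n₃FE°₃ = −n₁FE°₁ − n₂FE°₂.
E°₃ = (1×+0.77 + 2×-0.44) / 3 = (-0.110) / 3 = -0.037 V.

-0.037 V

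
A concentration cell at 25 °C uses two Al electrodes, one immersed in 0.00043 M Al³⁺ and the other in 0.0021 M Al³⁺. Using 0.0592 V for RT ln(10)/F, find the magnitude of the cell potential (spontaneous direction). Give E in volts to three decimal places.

For a concentration cell E°cell = 0. The 0.0021 M side is the cathode (reduction is favoured where [Al³⁺] is higher).
With n = 3, E = −(0.0592/3) log([Al³⁺]ₐₙ/[Al³⁺]꜀ₐₜ) = −(0.0592/3) log(0.00043/0.0021) = −(0.0592/3)(-0.689) = +0.014 V.

+0.014 V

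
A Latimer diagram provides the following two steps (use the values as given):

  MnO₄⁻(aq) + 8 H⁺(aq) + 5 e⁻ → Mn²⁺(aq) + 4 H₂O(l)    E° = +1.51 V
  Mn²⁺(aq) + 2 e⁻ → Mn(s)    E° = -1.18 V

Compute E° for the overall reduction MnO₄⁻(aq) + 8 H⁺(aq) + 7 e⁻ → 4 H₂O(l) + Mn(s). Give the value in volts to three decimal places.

Standard free energies of sequential steps add: ΔG°₃ = ΔG°₁ + ΔG°₂, so n₃E°₃ = n₁E°₁ + n₂E°₂.
E°₃ = (5×+1.51 + 2×-1.18) / 7 = (+5.190) / 7 = +0.741 V.

+0.741 V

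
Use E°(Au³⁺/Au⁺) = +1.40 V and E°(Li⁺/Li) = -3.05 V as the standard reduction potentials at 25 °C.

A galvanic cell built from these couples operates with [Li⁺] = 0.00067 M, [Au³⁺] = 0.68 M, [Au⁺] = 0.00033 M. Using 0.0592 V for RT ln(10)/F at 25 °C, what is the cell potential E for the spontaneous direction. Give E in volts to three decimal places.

+4.736 V

Au³⁺/Au⁺ is the cathode (higher E°), Li⁺/Li the anode: E°cell = +1.40 − (-3.05) = +4.45 V, n = 2.
Overall: Au³⁺(aq) + 2 Li(s) → Au⁺(aq) + 2 Li⁺(aq)
Q = [Au⁺]·[Li⁺]^2 / ([Au³⁺]); log Q = -9.662.
E = E° − (0.0592/n) log Q = +4.45 − (0.0592/2)(-9.662) = +4.736 V.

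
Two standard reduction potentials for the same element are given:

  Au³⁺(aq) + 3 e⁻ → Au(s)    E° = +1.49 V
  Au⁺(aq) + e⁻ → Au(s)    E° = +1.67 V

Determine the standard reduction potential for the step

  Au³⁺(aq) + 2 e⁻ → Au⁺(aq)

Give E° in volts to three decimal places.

+1.400 V

Sequential free energies add, so n₃E°₃ = n₁E°₁ + n₂E°₂.
With n₃ = 3, and the known step contributing 1×(+1.67) V, the unknown satisfies 2·E° = 3×(+1.49) − 1×(+1.67) = +2.800.
E° = +2.800 / 2 = +1.400 V.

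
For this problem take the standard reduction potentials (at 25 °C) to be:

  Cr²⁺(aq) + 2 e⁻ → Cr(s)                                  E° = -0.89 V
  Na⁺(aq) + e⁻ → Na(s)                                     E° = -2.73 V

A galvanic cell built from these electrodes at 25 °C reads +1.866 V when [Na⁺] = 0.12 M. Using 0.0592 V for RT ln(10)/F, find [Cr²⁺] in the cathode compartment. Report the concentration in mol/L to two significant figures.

0.11 M

Cr²⁺/Cr is the cathode, Na⁺/Na the anode: E°cell = +1.84 V, n = 2.
Overall reaction: Cr²⁺(aq) + 2 Na(s) → Cr(s) + 2 Na⁺(aq); Q = [Na⁺]^2/[Cr²⁺]^1.
From E = E° − (0.0592/n) log Q: log Q = (E° − E)·n/0.0592 = (+1.84 − (+1.866))·2/0.0592 = -0.8784.
So 1·log[Cr²⁺] = 2·log(0.12) − log Q = -1.8416 − (-0.8784) = -0.9632; [Cr²⁺] = 10^(-0.9632) ≈ 0.11 M.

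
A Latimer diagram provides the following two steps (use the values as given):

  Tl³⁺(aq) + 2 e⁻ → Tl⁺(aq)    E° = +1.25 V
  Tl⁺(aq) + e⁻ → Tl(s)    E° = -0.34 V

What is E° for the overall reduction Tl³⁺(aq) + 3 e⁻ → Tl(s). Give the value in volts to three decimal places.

Adding the free-energy changes (−nFE°) of the two steps gives −n₃FE°₃ = −n₁FE°₁ − n₂FE°₂.
E°₃ = (2×+1.25 + 1×-0.34) / 3 = (+2.160) / 3 = +0.720 V.
Simply averaging or adding the two E° values would be wrong; the electron-weighted sum is required.

+0.720 V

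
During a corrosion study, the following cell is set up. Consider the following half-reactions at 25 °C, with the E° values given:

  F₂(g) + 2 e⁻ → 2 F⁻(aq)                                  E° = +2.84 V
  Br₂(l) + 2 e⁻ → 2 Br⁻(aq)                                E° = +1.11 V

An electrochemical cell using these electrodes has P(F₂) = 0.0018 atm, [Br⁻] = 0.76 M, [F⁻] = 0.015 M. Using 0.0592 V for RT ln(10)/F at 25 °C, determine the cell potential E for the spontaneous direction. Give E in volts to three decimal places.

F₂/F⁻ is the cathode (higher E°), Br₂/Br⁻ the anode: E°cell = +2.84 − (+1.11) = +1.73 V, n = 2.
Overall: F₂(g) + 2 Br⁻(aq) → 2 F⁻(aq) + Br₂(l)
Q = [F⁻]^2 / (P(F₂)·[Br⁻]^2); log Q = -0.665.
E = E° − (0.0592/n) log Q = +1.73 − (0.0592/2)(-0.665) = +1.750 V.

+1.750 V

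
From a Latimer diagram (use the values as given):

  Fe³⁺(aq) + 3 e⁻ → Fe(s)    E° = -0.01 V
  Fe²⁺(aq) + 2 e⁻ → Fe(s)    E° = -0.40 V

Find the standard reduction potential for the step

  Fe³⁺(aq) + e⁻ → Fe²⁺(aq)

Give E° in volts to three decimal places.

+0.770 V

Sequential free energies add, so n₃E°₃ = n₁E°₁ + n₂E°₂.
With n₃ = 3, and the known step contributing 2×(-0.40) V, the unknown satisfies 1·E° = 3×(-0.01) − 2×(-0.40) = +0.770.
E° = +0.770 / 1 = +0.770 V.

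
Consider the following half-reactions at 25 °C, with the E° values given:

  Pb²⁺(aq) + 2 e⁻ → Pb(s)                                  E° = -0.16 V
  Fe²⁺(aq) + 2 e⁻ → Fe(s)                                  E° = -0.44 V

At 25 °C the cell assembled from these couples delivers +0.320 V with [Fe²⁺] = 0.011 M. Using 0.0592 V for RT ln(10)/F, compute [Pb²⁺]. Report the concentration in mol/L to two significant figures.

Pb²⁺/Pb is the cathode, Fe²⁺/Fe the anode: E°cell = +0.28 V, n = 2.
Overall reaction: Pb²⁺(aq) + Fe(s) → Pb(s) + Fe²⁺(aq); Q = [Fe²⁺]^1/[Pb²⁺]^1.
From E = E° − (0.0592/n) log Q: log Q = (E° − E)·n/0.0592 = (+0.28 − (+0.320))·2/0.0592 = -1.3514.
So 1·log[Pb²⁺] = 1·log(0.011) − log Q = -1.9586 − (-1.3514) = -0.6072; [Pb²⁺] = 10^(-0.6072) ≈ 0.25 M.

0.25 M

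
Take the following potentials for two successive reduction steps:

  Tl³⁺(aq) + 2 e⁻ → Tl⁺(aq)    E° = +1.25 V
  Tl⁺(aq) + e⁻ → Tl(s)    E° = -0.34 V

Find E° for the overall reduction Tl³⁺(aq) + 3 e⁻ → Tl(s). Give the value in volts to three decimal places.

+0.720 V

Standard free energies of sequential steps add: ΔG°₃ = ΔG°₁ + ΔG°₂, so n₃E°₃ = n₁E°₁ + n₂E°₂.
E°₃ = (2×+1.25 + 1×-0.34) / 3 = (+2.160) / 3 = +0.720 V.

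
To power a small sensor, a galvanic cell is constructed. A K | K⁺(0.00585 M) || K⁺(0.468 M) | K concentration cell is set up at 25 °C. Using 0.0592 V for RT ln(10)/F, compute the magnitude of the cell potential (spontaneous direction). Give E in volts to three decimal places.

For a concentration cell E°cell = 0. The 0.468 M side is the cathode (reduction is favoured where [K⁺] is higher).
With n = 1, E = −(0.0592/1) log([K⁺]ₐₙ/[K⁺]꜀ₐₜ) = −(0.0592/1) log(0.00585/0.468) = −(0.0592/1)(-1.903) = +0.113 V.

+0.113 V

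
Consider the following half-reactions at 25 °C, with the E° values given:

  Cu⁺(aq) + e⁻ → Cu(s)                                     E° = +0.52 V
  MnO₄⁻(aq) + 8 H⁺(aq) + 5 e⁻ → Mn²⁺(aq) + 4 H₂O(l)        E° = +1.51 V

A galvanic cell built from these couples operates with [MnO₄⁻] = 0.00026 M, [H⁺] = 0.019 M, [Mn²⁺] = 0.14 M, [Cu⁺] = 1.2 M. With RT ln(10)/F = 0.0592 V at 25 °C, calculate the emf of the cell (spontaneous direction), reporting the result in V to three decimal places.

MnO₄⁻/Mn²⁺ is the cathode (higher E°), Cu⁺/Cu the anode: E°cell = +1.51 − (+0.52) = +0.99 V, n = 5.
Overall: MnO₄⁻(aq) + 8 H⁺(aq) + 5 Cu(s) → Mn²⁺(aq) + 4 H₂O(l) + 5 Cu⁺(aq)
Q = [Mn²⁺]·[Cu⁺]^5 / ([MnO₄⁻]·[H⁺]^8); log Q = 16.897.
E = E° − (0.0592/n) log Q = +0.99 − (0.0592/5)(16.897) = +0.790 V.

+0.790 V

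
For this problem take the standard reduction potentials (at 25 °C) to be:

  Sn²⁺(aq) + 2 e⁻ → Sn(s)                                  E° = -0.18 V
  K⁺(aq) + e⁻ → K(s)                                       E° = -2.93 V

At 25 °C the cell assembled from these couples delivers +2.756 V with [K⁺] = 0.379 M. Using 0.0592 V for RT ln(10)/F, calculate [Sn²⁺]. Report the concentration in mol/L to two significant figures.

0.23 M

Sn²⁺/Sn is the cathode, K⁺/K the anode: E°cell = +2.75 V, n = 2.
Overall reaction: Sn²⁺(aq) + 2 K(s) → Sn(s) + 2 K⁺(aq); Q = [K⁺]^2/[Sn²⁺]^1.
From E = E° − (0.0592/n) log Q: log Q = (E° − E)·n/0.0592 = (+2.75 − (+2.756))·2/0.0592 = -0.2027.
So 1·log[Sn²⁺] = 2·log(0.379) − log Q = -0.8427 − (-0.2027) = -0.6400; [Sn²⁺] = 10^(-0.6400) ≈ 0.23 M.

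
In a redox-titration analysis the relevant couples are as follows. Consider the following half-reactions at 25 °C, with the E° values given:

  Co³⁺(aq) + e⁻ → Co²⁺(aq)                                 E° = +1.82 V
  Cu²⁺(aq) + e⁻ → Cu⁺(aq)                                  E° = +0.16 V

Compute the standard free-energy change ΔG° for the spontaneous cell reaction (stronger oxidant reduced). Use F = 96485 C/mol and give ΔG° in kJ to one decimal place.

-160.2 kJ

Co³⁺/Co²⁺ (E° = +1.82 V) is the cathode; Cu²⁺/Cu⁺ (E° = +0.16 V) is the anode, so E°cell = +1.66 V.
Balancing electrons gives n = 1 (lcm of 1 and 1).
ΔG° = −nFE° = −(1)(96485)(+1.66) = -160,165 J = -160.2 kJ.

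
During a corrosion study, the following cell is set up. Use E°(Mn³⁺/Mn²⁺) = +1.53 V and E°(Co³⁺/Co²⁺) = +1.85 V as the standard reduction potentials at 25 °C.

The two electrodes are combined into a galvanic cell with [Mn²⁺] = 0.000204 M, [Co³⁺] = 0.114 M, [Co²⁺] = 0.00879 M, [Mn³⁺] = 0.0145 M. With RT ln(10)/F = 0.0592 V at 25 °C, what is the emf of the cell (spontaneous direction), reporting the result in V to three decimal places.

Co³⁺/Co²⁺ is the cathode (higher E°), Mn³⁺/Mn²⁺ the anode: E°cell = +1.85 − (+1.53) = +0.32 V, n = 1.
Overall: Co³⁺(aq) + Mn²⁺(aq) → Co²⁺(aq) + Mn³⁺(aq)
Q = [Co²⁺]·[Mn³⁺] / ([Co³⁺]·[Mn²⁺]); log Q = 0.739.
E = E° − (0.0592/n) log Q = +0.32 − (0.0592/1)(0.739) = +0.276 V.

+0.276 V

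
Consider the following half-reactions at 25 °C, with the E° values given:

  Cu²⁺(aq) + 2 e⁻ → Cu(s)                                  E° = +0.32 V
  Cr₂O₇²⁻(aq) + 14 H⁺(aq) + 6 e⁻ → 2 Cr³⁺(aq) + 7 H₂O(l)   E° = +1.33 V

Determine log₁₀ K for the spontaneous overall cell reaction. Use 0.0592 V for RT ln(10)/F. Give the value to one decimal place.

Cathode: Cr₂O₇²⁻/Cr³⁺; anode: Cu²⁺/Cu. E°cell = +1.01 V, n = 6.
log K = nE°cell / 0.0592 = (6)(+1.01) / 0.0592 = 102.4.

102.4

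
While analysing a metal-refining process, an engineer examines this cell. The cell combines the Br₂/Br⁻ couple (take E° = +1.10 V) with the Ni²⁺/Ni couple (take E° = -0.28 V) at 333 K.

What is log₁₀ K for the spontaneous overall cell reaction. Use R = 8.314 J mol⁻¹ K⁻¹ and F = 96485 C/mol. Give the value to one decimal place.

41.8

Cathode: Br₂/Br⁻; anode: Ni²⁺/Ni. E°cell = (+1.10) − (-0.28) = +1.38 V, with n = 2.
ΔG° = −nFE° = −RT ln K, so ln K = nFE°/(RT) = (2)(96485)(+1.38) / ((8.314)(333)) = 96.187.
log₁₀ K = 96.187 / ln 10 = 41.8.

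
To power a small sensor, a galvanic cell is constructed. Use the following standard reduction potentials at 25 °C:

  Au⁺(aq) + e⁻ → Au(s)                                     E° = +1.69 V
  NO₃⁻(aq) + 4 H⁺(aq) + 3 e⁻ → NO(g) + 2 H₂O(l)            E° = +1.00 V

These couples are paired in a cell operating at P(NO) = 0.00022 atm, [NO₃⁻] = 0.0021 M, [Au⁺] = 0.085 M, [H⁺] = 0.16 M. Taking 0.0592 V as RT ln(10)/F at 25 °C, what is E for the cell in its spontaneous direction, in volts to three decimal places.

+0.670 V

Au⁺/Au is the cathode (higher E°), NO₃⁻/NO the anode: E°cell = +1.69 − (+1.00) = +0.69 V, n = 3.
Overall: 3 Au⁺(aq) + NO(g) + 2 H₂O(l) → 3 Au(s) + NO₃⁻(aq) + 4 H⁺(aq)
Q = [NO₃⁻]·[H⁺]^4 / ([Au⁺]^3·P(NO)); log Q = 1.008.
E = E° − (0.0592/n) log Q = +0.69 − (0.0592/3)(1.008) = +0.670 V.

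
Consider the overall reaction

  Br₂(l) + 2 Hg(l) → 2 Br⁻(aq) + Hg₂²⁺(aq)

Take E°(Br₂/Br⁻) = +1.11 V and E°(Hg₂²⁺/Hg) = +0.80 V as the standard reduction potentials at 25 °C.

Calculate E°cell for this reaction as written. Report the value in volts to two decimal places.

The Br₂/Br⁻ couple has the higher reduction potential, so it is the cathode; Hg₂²⁺/Hg is oxidised at the anode.
E°cell = E°(cathode) − E°(anode) = (+1.11) − (+0.80) = +0.31 V.

+0.31 V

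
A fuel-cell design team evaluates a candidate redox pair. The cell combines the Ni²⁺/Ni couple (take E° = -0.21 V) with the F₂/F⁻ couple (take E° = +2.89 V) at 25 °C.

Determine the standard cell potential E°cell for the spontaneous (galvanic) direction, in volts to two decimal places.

The F₂/F⁻ couple has the higher reduction potential, so it is the cathode; Ni²⁺/Ni is oxidised at the anode.
E°cell = E°(cathode) − E°(anode) = (+2.89) − (-0.21) = +3.10 V.

+3.10 V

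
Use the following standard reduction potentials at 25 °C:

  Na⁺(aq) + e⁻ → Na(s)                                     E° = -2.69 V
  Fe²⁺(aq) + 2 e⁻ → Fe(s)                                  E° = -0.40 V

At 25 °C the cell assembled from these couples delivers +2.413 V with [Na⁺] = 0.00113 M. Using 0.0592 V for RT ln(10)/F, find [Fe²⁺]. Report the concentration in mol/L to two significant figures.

Fe²⁺/Fe is the cathode, Na⁺/Na the anode: E°cell = +2.29 V, n = 2.
Overall reaction: Fe²⁺(aq) + 2 Na(s) → Fe(s) + 2 Na⁺(aq); Q = [Na⁺]^2/[Fe²⁺]^1.
From E = E° − (0.0592/n) log Q: log Q = (E° − E)·n/0.0592 = (+2.29 − (+2.413))·2/0.0592 = -4.1554.
So 1·log[Fe²⁺] = 2·log(0.00113) − log Q = -5.8938 − (-4.1554) = -1.7384; [Fe²⁺] = 10^(-1.7384) ≈ 0.018 M.

0.018 M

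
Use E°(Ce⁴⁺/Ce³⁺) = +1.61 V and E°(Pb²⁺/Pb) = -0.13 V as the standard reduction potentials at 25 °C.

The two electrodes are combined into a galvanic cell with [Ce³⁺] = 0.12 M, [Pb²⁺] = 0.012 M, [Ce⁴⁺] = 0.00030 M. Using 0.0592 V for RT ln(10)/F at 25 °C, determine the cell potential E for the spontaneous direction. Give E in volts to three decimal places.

Ce⁴⁺/Ce³⁺ is the cathode (higher E°), Pb²⁺/Pb the anode: E°cell = +1.61 − (-0.13) = +1.74 V, n = 2.
Overall: 2 Ce⁴⁺(aq) + Pb(s) → 2 Ce³⁺(aq) + Pb²⁺(aq)
Q = [Ce³⁺]^2·[Pb²⁺] / ([Ce⁴⁺]^2); log Q = 3.283.
E = E° − (0.0592/n) log Q = +1.74 − (0.0592/2)(3.283) = +1.643 V.

+1.643 V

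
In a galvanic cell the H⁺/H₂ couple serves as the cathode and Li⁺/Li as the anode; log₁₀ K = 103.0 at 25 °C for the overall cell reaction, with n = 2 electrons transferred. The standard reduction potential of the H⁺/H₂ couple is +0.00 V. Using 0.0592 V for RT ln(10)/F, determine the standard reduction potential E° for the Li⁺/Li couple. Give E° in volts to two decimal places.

-3.05 V

E°cell = (0.0592/n)·log K = (0.0592/2)(103.0) = +3.049 V.
Since H⁺/H₂ is the cathode and Li⁺/Li the anode, E°cell = E°(H⁺/H₂) − E°(Li⁺/Li).
So E°(Li⁺/Li) = E°(H⁺/H₂) − E°cell = (+0.00) − (+3.049) = -3.05 V.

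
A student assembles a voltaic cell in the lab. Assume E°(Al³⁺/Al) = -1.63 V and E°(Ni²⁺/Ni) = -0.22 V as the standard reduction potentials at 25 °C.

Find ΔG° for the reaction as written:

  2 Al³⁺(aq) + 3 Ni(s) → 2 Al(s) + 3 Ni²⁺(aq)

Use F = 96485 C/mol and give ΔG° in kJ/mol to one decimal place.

+816.3 kJ/mol

As written, Al³⁺/Al is reduced (cathode) and Ni²⁺/Ni is oxidised (anode), so E°cell = (-1.63) − (-0.22) = -1.41 V.
Balancing electrons gives n = 6.
ΔG° = −nFE° = −(6)(96485)(-1.41) = 816,263 J = +816.3 kJ/mol.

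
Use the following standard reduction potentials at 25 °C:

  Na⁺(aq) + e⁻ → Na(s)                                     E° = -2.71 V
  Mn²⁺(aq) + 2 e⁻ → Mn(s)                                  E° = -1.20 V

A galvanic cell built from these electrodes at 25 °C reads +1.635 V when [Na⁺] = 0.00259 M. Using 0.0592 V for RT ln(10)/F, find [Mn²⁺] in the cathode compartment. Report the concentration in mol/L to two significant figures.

0.11 M

Mn²⁺/Mn is the cathode, Na⁺/Na the anode: E°cell = +1.51 V, n = 2.
Overall reaction: Mn²⁺(aq) + 2 Na(s) → Mn(s) + 2 Na⁺(aq); Q = [Na⁺]^2/[Mn²⁺]^1.
From E = E° − (0.0592/n) log Q: log Q = (E° − E)·n/0.0592 = (+1.51 − (+1.635))·2/0.0592 = -4.2230.
So 1·log[Mn²⁺] = 2·log(0.00259) − log Q = -5.1734 − (-4.2230) = -0.9504; [Mn²⁺] = 10^(-0.9504) ≈ 0.11 M.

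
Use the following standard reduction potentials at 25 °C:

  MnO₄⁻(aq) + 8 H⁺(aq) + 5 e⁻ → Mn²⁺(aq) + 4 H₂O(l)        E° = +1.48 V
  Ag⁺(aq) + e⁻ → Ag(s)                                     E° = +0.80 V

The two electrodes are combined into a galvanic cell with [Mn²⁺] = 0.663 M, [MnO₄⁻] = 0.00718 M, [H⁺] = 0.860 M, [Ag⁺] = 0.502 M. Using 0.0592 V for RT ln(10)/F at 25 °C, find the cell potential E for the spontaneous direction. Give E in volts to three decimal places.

+0.668 V

MnO₄⁻/Mn²⁺ is the cathode (higher E°), Ag⁺/Ag the anode: E°cell = +1.48 − (+0.80) = +0.68 V, n = 5.
Overall: MnO₄⁻(aq) + 8 H⁺(aq) + 5 Ag(s) → Mn²⁺(aq) + 4 H₂O(l) + 5 Ag⁺(aq)
Q = [Mn²⁺]·[Ag⁺]^5 / ([MnO₄⁻]·[H⁺]^8); log Q = 0.993.
E = E° − (0.0592/n) log Q = +0.68 − (0.0592/5)(0.993) = +0.668 V.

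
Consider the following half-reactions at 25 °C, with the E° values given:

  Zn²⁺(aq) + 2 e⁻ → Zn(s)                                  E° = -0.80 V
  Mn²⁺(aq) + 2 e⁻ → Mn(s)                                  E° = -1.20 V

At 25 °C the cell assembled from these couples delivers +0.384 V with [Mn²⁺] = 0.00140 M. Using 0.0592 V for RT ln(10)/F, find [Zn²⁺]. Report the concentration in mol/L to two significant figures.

Zn²⁺/Zn is the cathode, Mn²⁺/Mn the anode: E°cell = +0.40 V, n = 2.
Overall reaction: Zn²⁺(aq) + Mn(s) → Zn(s) + Mn²⁺(aq); Q = [Mn²⁺]^1/[Zn²⁺]^1.
From E = E° − (0.0592/n) log Q: log Q = (E° − E)·n/0.0592 = (+0.40 − (+0.384))·2/0.0592 = 0.5405.
So 1·log[Zn²⁺] = 1·log(0.0014) − log Q = -2.8539 − (0.5405) = -3.3944; [Zn²⁺] = 10^(-3.3944) ≈ 0.00040 M.

0.00040 M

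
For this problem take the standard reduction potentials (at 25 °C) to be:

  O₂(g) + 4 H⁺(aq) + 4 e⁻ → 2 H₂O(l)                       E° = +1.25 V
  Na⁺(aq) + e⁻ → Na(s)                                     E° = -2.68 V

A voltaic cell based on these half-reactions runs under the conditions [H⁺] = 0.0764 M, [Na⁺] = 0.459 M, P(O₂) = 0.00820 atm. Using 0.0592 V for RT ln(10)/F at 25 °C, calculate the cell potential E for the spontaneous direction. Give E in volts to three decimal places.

O₂/H₂O is the cathode (higher E°), Na⁺/Na the anode: E°cell = +1.25 − (-2.68) = +3.93 V, n = 4.
Overall: O₂(g) + 4 H⁺(aq) + 4 Na(s) → 2 H₂O(l) + 4 Na⁺(aq)
Q = [Na⁺]^4 / (P(O₂)·[H⁺]^4); log Q = 5.201.
E = E° − (0.0592/n) log Q = +3.93 − (0.0592/4)(5.201) = +3.853 V.

+3.853 V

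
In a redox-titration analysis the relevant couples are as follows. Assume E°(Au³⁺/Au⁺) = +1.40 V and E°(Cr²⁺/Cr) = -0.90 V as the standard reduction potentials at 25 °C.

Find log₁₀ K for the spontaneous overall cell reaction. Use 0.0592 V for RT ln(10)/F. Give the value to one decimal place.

77.7

Cathode: Au³⁺/Au⁺; anode: Cr²⁺/Cr. E°cell = +2.30 V, n = 2.
log K = nE°cell / 0.0592 = (2)(+2.30) / 0.0592 = 77.7.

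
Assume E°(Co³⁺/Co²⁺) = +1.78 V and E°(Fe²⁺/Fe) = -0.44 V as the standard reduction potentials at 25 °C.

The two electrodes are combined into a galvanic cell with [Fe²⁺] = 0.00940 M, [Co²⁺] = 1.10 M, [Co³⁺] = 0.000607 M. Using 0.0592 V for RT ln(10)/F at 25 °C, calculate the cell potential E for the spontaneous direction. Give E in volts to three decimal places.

Co³⁺/Co²⁺ is the cathode (higher E°), Fe²⁺/Fe the anode: E°cell = +1.78 − (-0.44) = +2.22 V, n = 2.
Overall: 2 Co³⁺(aq) + Fe(s) → 2 Co²⁺(aq) + Fe²⁺(aq)
Q = [Co²⁺]^2·[Fe²⁺] / ([Co³⁺]^2); log Q = 4.490.
E = E° − (0.0592/n) log Q = +2.22 − (0.0592/2)(4.490) = +2.087 V.

+2.087 V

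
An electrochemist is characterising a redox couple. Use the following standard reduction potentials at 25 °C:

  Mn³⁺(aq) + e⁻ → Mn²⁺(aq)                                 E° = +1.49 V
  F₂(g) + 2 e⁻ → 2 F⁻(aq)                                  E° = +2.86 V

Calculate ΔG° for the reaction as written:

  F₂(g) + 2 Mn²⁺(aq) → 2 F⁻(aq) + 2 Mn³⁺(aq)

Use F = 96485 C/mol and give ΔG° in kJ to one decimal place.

As written, F₂/F⁻ is reduced (cathode) and Mn³⁺/Mn²⁺ is oxidised (anode), so E°cell = (+2.86) − (+1.49) = +1.37 V.
Balancing electrons gives n = 2.
ΔG° = −nFE° = −(2)(96485)(+1.37) = -264,369 J = -264.4 kJ.

-264.4 kJ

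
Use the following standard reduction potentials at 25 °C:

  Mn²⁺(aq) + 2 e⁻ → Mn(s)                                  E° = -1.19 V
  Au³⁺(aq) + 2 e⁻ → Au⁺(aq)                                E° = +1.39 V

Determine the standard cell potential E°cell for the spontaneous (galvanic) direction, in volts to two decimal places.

+2.58 V

The Au³⁺/Au⁺ couple has the higher reduction potential, so it is the cathode; Mn²⁺/Mn is oxidised at the anode.
E°cell = E°(cathode) − E°(anode) = (+1.39) − (-1.19) = +2.58 V.
Since E°cell > 0, the reaction is spontaneous under standard conditions.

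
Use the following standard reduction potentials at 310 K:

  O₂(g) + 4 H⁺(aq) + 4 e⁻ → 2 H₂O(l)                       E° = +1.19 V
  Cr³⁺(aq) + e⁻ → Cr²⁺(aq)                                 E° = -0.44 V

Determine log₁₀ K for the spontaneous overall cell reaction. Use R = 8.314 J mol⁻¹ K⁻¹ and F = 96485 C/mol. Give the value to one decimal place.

Cathode: O₂/H₂O; anode: Cr³⁺/Cr²⁺. E°cell = (+1.19) − (-0.44) = +1.63 V, with n = 4.
ΔG° = −nFE° = −RT ln K, so ln K = nFE°/(RT) = (4)(96485)(+1.63) / ((8.314)(310)) = 244.082.
log₁₀ K = 244.082 / ln 10 = 106.0.

106.0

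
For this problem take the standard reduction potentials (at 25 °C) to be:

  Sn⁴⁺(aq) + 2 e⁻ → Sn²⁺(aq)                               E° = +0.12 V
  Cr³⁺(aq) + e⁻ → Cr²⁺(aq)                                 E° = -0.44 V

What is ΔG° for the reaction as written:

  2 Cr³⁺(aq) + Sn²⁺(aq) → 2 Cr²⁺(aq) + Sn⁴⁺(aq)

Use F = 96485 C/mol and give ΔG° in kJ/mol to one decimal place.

As written, Cr³⁺/Cr²⁺ is reduced (cathode) and Sn⁴⁺/Sn²⁺ is oxidised (anode), so E°cell = (-0.44) − (+0.12) = -0.56 V.
Balancing electrons gives n = 2.
ΔG° = −nFE° = −(2)(96485)(-0.56) = 108,063 J = +108.1 kJ/mol.

+108.1 kJ/mol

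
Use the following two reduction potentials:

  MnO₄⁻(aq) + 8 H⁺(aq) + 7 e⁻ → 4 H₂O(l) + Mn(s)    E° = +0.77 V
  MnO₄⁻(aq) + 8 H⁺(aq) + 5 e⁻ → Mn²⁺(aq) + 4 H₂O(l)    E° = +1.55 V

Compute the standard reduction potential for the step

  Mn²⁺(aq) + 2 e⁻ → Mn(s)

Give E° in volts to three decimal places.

-1.180 V

Sequential free energies add, so n₃E°₃ = n₁E°₁ + n₂E°₂.
With n₃ = 7, and the known step contributing 5×(+1.55) V, the unknown satisfies 2·E° = 7×(+0.77) − 5×(+1.55) = -2.360.
E° = -2.360 / 2 = -1.180 V.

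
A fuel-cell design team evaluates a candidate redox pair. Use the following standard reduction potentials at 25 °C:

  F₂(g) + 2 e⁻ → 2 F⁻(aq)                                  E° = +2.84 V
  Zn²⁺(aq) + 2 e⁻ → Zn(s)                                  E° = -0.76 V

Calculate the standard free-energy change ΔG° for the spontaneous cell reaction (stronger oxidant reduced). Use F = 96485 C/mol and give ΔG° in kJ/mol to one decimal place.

-694.7 kJ/mol

F₂/F⁻ (E° = +2.84 V) is the cathode; Zn²⁺/Zn (E° = -0.76 V) is the anode, so E°cell = +3.60 V.
Balancing electrons gives n = 2 (lcm of 2 and 2).
ΔG° = −nFE° = −(2)(96485)(+3.60) = -694,692 J = -694.7 kJ/mol.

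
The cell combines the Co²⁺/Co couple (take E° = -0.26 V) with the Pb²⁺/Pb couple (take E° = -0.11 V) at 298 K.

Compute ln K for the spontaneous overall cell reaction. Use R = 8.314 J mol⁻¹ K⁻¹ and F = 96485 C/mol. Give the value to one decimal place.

Cathode: Pb²⁺/Pb; anode: Co²⁺/Co. E°cell = (-0.11) − (-0.26) = +0.15 V, with n = 2.
ΔG° = −nFE° = −RT ln K, so ln K = nFE°/(RT) = (2)(96485)(+0.15) / ((8.314)(298)) = 11.683.

11.7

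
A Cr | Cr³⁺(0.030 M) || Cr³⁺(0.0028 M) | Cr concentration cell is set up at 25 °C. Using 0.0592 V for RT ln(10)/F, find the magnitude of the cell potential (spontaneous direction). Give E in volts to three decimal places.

+0.020 V

For a concentration cell E°cell = 0. The 0.030 M side is the cathode (reduction is favoured where [Cr³⁺] is higher).
With n = 3, E = −(0.0592/3) log([Cr³⁺]ₐₙ/[Cr³⁺]꜀ₐₜ) = −(0.0592/3) log(0.0028/0.03) = −(0.0592/3)(-1.030) = +0.020 V.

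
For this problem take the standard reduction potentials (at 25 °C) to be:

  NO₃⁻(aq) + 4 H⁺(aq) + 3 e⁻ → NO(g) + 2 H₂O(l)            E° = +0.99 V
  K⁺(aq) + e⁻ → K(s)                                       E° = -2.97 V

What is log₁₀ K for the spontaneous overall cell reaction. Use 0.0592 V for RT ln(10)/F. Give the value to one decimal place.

Cathode: NO₃⁻/NO; anode: K⁺/K. E°cell = +3.96 V, n = 3.
log K = nE°cell / 0.0592 = (3)(+3.96) / 0.0592 = 200.7.

200.7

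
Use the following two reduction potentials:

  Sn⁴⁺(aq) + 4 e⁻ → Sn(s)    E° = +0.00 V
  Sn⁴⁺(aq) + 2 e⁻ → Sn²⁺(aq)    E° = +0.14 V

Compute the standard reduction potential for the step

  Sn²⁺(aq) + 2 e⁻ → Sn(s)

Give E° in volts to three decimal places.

-0.140 V

Sequential free energies add, so n₃E°₃ = n₁E°₁ + n₂E°₂.
With n₃ = 4, and the known step contributing 2×(+0.14) V, the unknown satisfies 2·E° = 4×(+0.00) − 2×(+0.14) = -0.280.
E° = -0.280 / 2 = -0.140 V.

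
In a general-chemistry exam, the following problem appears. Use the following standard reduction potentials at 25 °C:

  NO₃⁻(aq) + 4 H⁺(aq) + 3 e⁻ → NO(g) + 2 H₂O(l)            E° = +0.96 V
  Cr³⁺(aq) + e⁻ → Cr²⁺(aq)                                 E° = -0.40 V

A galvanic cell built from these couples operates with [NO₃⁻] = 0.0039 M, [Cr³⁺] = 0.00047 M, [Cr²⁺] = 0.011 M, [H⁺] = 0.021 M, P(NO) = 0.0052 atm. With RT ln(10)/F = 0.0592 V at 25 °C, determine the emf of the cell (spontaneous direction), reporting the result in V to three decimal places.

+1.306 V

NO₃⁻/NO is the cathode (higher E°), Cr³⁺/Cr²⁺ the anode: E°cell = +0.96 − (-0.40) = +1.36 V, n = 3.
Overall: NO₃⁻(aq) + 4 H⁺(aq) + 3 Cr²⁺(aq) → NO(g) + 2 H₂O(l) + 3 Cr³⁺(aq)
Q = P(NO)·[Cr³⁺]^3 / ([NO₃⁻]·[H⁺]^4·[Cr²⁺]^3); log Q = 2.728.
E = E° − (0.0592/n) log Q = +1.36 − (0.0592/3)(2.728) = +1.306 V.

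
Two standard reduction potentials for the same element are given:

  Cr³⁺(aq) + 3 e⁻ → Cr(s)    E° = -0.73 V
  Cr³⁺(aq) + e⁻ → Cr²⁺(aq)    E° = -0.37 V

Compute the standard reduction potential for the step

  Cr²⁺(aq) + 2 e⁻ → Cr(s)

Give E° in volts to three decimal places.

-0.910 V

Sequential free energies add, so n₃E°₃ = n₁E°₁ + n₂E°₂.
With n₃ = 3, and the known step contributing 1×(-0.37) V, the unknown satisfies 2·E° = 3×(-0.73) − 1×(-0.37) = -1.820.
E° = -1.820 / 2 = -0.910 V.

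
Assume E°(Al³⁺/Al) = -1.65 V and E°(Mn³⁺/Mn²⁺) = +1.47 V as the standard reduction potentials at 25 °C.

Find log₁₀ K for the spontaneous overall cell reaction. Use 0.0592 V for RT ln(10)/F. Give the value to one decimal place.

Cathode: Mn³⁺/Mn²⁺; anode: Al³⁺/Al. E°cell = +3.12 V, n = 3.
log K = nE°cell / 0.0592 = (3)(+3.12) / 0.0592 = 158.1.

158.1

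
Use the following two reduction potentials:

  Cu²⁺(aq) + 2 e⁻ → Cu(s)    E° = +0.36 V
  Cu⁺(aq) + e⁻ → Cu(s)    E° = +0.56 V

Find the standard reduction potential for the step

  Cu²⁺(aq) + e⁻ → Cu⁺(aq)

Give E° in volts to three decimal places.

+0.160 V

Sequential free energies add, so n₃E°₃ = n₁E°₁ + n₂E°₂.
With n₃ = 2, and the known step contributing 1×(+0.56) V, the unknown satisfies 1·E° = 2×(+0.36) − 1×(+0.56) = +0.160.
E° = +0.160 / 1 = +0.160 V.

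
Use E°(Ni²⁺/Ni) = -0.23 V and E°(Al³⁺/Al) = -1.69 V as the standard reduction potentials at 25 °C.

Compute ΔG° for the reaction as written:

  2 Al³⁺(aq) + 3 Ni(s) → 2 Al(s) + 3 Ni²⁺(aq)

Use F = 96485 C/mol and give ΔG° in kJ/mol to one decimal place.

As written, Al³⁺/Al is reduced (cathode) and Ni²⁺/Ni is oxidised (anode), so E°cell = (-1.69) − (-0.23) = -1.46 V.
Balancing electrons gives n = 6.
ΔG° = −nFE° = −(6)(96485)(-1.46) = 845,209 J = +845.2 kJ/mol.

+845.2 kJ/mol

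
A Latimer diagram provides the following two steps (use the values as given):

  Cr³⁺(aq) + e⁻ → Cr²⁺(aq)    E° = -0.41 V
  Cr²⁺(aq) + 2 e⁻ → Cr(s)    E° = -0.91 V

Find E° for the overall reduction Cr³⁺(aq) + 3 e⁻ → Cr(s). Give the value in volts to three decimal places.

-0.743 V

Adding the free-energy changes (−nFE°) of the two steps gives −n₃FE°₃ = −n₁FE°₁ − n₂FE°₂.
E°₃ = (1×-0.41 + 2×-0.91) / 3 = (-2.230) / 3 = -0.743 V.
E° values themselves are not directly additive — weighting by electron count is essential.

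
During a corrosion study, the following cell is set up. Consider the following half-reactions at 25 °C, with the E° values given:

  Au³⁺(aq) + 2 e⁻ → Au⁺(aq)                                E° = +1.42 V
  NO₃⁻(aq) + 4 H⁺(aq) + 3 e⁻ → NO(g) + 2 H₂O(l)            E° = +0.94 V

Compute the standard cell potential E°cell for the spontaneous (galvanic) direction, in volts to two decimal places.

+0.48 V

The Au³⁺/Au⁺ couple has the higher reduction potential, so it is the cathode; NO₃⁻/NO is oxidised at the anode.
E°cell = E°(cathode) − E°(anode) = (+1.42) − (+0.94) = +0.48 V.
Since E°cell > 0, the reaction is spontaneous under standard conditions.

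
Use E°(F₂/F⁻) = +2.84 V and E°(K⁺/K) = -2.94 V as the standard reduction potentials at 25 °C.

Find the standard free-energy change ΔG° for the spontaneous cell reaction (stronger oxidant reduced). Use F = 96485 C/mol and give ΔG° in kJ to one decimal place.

F₂/F⁻ (E° = +2.84 V) is the cathode; K⁺/K (E° = -2.94 V) is the anode, so E°cell = +5.78 V.
Balancing electrons gives n = 2 (lcm of 2 and 1).
ΔG° = −nFE° = −(2)(96485)(+5.78) = -1,115,367 J = -1115.4 kJ.

-1115.4 kJ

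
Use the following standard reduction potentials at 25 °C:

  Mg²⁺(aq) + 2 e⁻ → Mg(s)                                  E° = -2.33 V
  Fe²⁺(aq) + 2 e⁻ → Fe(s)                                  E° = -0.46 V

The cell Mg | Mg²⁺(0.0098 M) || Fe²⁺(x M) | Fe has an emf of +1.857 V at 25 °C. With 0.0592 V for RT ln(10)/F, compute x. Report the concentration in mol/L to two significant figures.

Fe²⁺/Fe is the cathode, Mg²⁺/Mg the anode: E°cell = +1.87 V, n = 2.
Overall reaction: Fe²⁺(aq) + Mg(s) → Fe(s) + Mg²⁺(aq); Q = [Mg²⁺]^1/[Fe²⁺]^1.
From E = E° − (0.0592/n) log Q: log Q = (E° − E)·n/0.0592 = (+1.87 − (+1.857))·2/0.0592 = 0.4392.
So 1·log[Fe²⁺] = 1·log(0.0098) − log Q = -2.0088 − (0.4392) = -2.4480; [Fe²⁺] = 10^(-2.4480) ≈ 0.0036 M.

0.0036 M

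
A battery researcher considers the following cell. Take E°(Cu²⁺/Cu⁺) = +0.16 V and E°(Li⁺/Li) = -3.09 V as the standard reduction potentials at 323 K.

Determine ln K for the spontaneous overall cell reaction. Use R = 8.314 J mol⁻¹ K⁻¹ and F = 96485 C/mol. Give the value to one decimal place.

116.8

Cathode: Cu²⁺/Cu⁺; anode: Li⁺/Li. E°cell = (+0.16) − (-3.09) = +3.25 V, with n = 1.
ΔG° = −nFE° = −RT ln K, so ln K = nFE°/(RT) = (1)(96485)(+3.25) / ((8.314)(323)) = 116.770.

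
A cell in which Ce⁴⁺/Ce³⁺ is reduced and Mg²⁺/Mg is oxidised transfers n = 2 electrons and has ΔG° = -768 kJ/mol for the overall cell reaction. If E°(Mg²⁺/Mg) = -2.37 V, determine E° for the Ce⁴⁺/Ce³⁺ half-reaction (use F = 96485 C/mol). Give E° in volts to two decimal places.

+1.61 V

E°cell = −ΔG°/(nF) = −(-768×10³)/((2)(96485)) = +3.980 V.
Since Ce⁴⁺/Ce³⁺ is the cathode and Mg²⁺/Mg the anode, E°cell = E°(Ce⁴⁺/Ce³⁺) − E°(Mg²⁺/Mg).
So E°(Ce⁴⁺/Ce³⁺) = E°cell + E°(Mg²⁺/Mg) = +3.980 + (-2.37) = +1.61 V.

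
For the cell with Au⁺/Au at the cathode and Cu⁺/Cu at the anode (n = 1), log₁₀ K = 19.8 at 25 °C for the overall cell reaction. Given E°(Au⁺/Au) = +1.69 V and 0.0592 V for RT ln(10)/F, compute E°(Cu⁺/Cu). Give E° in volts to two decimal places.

+0.52 V

E°cell = (0.0592/n)·log K = (0.0592/1)(19.8) = +1.172 V.
Since Au⁺/Au is the cathode and Cu⁺/Cu the anode, E°cell = E°(Au⁺/Au) − E°(Cu⁺/Cu).
So E°(Cu⁺/Cu) = E°(Au⁺/Au) − E°cell = (+1.69) − (+1.172) = +0.52 V.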